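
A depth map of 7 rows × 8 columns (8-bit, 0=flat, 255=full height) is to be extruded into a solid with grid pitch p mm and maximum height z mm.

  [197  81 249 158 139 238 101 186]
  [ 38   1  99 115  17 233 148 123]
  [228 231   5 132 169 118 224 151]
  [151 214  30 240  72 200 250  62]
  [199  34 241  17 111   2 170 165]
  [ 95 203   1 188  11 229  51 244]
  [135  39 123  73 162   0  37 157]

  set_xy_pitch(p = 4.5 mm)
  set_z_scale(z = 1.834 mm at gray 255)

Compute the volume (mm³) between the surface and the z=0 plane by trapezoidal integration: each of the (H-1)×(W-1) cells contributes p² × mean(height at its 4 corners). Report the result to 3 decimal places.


779.581

height_mm = gray/255 × 1.834; cell vol = 4.5² × mean(4 corners)
unit = 4.5² × 1.834 / (4×255) = 0.0364103 mm³ per gray-sum
row 0: Σ corner-gray over 7 cells = 3702  → 134.7909
row 1: Σ corner-gray over 7 cells = 3524  → 128.3099
row 2: Σ corner-gray over 7 cells = 4362  → 158.8217
row 3: Σ corner-gray over 7 cells = 3739  → 136.1381
row 4: Σ corner-gray over 7 cells = 3219  → 117.2047
row 5: Σ corner-gray over 7 cells = 2865  → 104.3155
Σ rows: total corner-gray = 21411  → 779.5808 mm³


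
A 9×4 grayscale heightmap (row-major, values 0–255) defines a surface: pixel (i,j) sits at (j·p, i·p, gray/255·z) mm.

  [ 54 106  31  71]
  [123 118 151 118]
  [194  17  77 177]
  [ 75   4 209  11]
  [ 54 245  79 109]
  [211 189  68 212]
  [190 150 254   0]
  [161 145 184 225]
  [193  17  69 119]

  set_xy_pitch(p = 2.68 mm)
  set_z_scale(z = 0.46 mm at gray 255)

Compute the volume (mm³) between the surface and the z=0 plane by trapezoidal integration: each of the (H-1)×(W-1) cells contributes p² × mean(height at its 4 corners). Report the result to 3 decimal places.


39.397

height_mm = gray/255 × 0.46; cell vol = 2.68² × mean(4 corners)
unit = 2.68² × 0.46 / (4×255) = 0.00323912 mm³ per gray-sum
row 0: Σ corner-gray over 3 cells = 1178  → 3.8157
row 1: Σ corner-gray over 3 cells = 1338  → 4.3339
row 2: Σ corner-gray over 3 cells = 1071  → 3.4691
row 3: Σ corner-gray over 3 cells = 1323  → 4.2854
row 4: Σ corner-gray over 3 cells = 1748  → 5.6620
row 5: Σ corner-gray over 3 cells = 1935  → 6.2677
row 6: Σ corner-gray over 3 cells = 2042  → 6.6143
row 7: Σ corner-gray over 3 cells = 1528  → 4.9494
Σ rows: total corner-gray = 12163  → 39.3974 mm³


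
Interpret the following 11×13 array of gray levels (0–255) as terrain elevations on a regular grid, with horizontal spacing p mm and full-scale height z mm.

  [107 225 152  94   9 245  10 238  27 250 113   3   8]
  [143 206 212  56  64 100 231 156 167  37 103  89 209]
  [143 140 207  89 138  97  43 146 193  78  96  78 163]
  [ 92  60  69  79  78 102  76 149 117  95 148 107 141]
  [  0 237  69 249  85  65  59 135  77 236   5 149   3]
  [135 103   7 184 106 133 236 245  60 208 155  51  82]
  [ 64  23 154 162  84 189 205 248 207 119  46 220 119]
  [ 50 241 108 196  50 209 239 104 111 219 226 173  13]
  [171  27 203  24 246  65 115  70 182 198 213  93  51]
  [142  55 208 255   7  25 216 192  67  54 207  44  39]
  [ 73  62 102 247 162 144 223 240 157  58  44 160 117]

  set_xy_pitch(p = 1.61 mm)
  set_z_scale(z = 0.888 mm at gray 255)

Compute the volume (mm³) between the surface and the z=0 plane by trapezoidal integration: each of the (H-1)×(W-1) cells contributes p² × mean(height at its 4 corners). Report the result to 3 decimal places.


138.989

height_mm = gray/255 × 0.888; cell vol = 1.61² × mean(4 corners)
unit = 1.61² × 0.888 / (4×255) = 0.00225665 mm³ per gray-sum
row 0: Σ corner-gray over 12 cells = 6041  → 13.6324
row 1: Σ corner-gray over 12 cells = 6110  → 13.7881
row 2: Σ corner-gray over 12 cells = 5309  → 11.9806
row 3: Σ corner-gray over 12 cells = 5128  → 11.5721
row 4: Σ corner-gray over 12 cells = 5928  → 13.3774
row 5: Σ corner-gray over 12 cells = 6690  → 15.0970
row 6: Σ corner-gray over 12 cells = 7312  → 16.5006
row 7: Σ corner-gray over 12 cells = 6909  → 15.5912
row 8: Σ corner-gray over 12 cells = 5935  → 13.3932
row 9: Σ corner-gray over 12 cells = 6229  → 14.0567
Σ rows: total corner-gray = 61591  → 138.9894 mm³


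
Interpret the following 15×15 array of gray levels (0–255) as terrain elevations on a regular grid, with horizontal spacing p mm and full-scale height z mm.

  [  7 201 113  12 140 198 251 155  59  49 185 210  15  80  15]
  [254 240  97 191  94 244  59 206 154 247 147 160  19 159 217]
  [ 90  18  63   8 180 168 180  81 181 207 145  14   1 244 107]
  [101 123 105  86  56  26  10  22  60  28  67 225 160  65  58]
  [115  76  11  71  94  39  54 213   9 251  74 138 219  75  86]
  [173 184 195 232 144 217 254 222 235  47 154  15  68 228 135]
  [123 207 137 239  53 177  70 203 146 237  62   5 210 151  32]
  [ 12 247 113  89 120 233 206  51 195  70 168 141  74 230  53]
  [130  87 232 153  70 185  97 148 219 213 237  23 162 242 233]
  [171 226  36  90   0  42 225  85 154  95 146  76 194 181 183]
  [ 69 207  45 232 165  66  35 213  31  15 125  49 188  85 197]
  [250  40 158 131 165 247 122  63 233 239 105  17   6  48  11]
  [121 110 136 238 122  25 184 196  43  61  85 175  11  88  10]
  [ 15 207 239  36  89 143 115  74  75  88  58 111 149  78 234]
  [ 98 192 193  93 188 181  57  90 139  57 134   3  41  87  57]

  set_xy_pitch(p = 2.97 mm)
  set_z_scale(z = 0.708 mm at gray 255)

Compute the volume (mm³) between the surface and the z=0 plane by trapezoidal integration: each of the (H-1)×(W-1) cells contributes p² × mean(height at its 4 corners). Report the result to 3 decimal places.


604.260

height_mm = gray/255 × 0.708; cell vol = 2.97² × mean(4 corners)
unit = 2.97² × 0.708 / (4×255) = 0.00612274 mm³ per gray-sum
row 0: Σ corner-gray over 14 cells = 7863  → 48.1431
row 1: Σ corner-gray over 14 cells = 7682  → 47.0349
row 2: Σ corner-gray over 14 cells = 5402  → 33.0751
row 3: Σ corner-gray over 14 cells = 5074  → 31.0668
row 4: Σ corner-gray over 14 cells = 7547  → 46.2083
row 5: Σ corner-gray over 14 cells = 8647  → 52.9434
row 6: Σ corner-gray over 14 cells = 7888  → 48.2962
row 7: Σ corner-gray over 14 cells = 8438  → 51.6637
row 8: Σ corner-gray over 14 cells = 7953  → 48.6942
row 9: Σ corner-gray over 14 cells = 6632  → 40.6060
row 10: Σ corner-gray over 14 cells = 6587  → 40.3305
row 11: Σ corner-gray over 14 cells = 6488  → 39.7244
row 12: Σ corner-gray over 14 cells = 6252  → 38.2794
row 13: Σ corner-gray over 14 cells = 6238  → 38.1937
Σ rows: total corner-gray = 98691  → 604.2596 mm³


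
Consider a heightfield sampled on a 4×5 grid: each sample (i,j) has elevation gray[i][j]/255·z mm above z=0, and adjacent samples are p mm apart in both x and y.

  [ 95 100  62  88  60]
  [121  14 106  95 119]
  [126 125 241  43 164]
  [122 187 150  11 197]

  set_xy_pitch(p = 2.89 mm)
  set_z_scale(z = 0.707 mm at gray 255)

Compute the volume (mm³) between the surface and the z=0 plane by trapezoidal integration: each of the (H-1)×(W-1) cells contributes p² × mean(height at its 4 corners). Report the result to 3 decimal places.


height_mm = gray/255 × 0.707; cell vol = 2.89² × mean(4 corners)
unit = 2.89² × 0.707 / (4×255) = 0.00578915 mm³ per gray-sum
row 0: Σ corner-gray over 4 cells = 1325  → 7.6706
row 1: Σ corner-gray over 4 cells = 1778  → 10.2931
row 2: Σ corner-gray over 4 cells = 2123  → 12.2904
Σ rows: total corner-gray = 5226  → 30.2541 mm³

30.254


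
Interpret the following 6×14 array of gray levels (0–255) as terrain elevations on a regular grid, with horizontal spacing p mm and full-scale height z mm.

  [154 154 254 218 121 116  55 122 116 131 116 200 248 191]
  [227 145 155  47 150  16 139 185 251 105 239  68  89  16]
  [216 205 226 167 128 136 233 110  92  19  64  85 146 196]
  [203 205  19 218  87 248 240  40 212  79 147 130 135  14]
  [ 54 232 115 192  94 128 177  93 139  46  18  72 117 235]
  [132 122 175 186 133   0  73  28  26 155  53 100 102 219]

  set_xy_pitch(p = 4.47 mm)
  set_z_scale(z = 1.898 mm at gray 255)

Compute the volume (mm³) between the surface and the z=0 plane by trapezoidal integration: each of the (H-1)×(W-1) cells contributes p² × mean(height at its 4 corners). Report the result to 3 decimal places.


1284.871

height_mm = gray/255 × 1.898; cell vol = 4.47² × mean(4 corners)
unit = 4.47² × 1.898 / (4×255) = 0.0371801 mm³ per gray-sum
row 0: Σ corner-gray over 13 cells = 7468  → 277.6613
row 1: Σ corner-gray over 13 cells = 7055  → 262.3059
row 2: Σ corner-gray over 13 cells = 7371  → 274.0549
row 3: Σ corner-gray over 13 cells = 6872  → 255.5020
row 4: Σ corner-gray over 13 cells = 5792  → 215.3474
Σ rows: total corner-gray = 34558  → 1284.8715 mm³


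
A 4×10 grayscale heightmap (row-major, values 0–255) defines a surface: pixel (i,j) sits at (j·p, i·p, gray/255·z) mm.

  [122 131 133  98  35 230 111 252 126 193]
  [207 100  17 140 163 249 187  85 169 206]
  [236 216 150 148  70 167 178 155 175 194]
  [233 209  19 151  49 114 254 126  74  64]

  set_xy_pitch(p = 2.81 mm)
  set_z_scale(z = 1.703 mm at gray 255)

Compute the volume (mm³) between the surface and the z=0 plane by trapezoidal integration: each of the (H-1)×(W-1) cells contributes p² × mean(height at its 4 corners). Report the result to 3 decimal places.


height_mm = gray/255 × 1.703; cell vol = 2.81² × mean(4 corners)
unit = 2.81² × 1.703 / (4×255) = 0.0131834 mm³ per gray-sum
row 0: Σ corner-gray over 9 cells = 5180  → 68.2900
row 1: Σ corner-gray over 9 cells = 5581  → 73.5765
row 2: Σ corner-gray over 9 cells = 5237  → 69.0414
Σ rows: total corner-gray = 15998  → 210.9079 mm³

210.908


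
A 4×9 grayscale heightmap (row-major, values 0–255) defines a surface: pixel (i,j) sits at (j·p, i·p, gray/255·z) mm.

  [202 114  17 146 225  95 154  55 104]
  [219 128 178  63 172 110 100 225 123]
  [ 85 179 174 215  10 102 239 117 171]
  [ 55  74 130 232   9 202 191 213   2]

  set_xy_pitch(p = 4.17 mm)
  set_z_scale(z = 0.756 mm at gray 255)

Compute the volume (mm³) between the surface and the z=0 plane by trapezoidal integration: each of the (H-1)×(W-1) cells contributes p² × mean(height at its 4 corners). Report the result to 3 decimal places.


height_mm = gray/255 × 0.756; cell vol = 4.17² × mean(4 corners)
unit = 4.17² × 0.756 / (4×255) = 0.0128882 mm³ per gray-sum
row 0: Σ corner-gray over 8 cells = 4212  → 54.2853
row 1: Σ corner-gray over 8 cells = 4622  → 59.5695
row 2: Σ corner-gray over 8 cells = 4487  → 57.8295
Σ rows: total corner-gray = 13321  → 171.6843 mm³

171.684


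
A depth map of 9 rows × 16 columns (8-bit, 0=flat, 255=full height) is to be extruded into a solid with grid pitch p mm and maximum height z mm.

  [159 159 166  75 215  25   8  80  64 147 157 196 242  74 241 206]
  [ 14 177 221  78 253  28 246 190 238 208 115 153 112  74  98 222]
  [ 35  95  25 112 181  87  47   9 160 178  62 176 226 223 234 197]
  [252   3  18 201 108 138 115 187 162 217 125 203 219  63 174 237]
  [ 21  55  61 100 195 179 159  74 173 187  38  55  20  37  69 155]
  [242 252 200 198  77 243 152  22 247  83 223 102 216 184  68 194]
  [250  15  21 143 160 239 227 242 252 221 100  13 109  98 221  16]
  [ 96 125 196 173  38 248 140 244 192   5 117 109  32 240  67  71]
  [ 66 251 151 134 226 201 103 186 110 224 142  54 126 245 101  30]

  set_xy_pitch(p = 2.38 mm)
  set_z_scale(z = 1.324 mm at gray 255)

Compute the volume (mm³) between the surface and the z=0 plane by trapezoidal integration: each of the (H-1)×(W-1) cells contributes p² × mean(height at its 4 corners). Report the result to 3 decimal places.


493.000

height_mm = gray/255 × 1.324; cell vol = 2.38² × mean(4 corners)
unit = 2.38² × 1.324 / (4×255) = 0.00735261 mm³ per gray-sum
row 0: Σ corner-gray over 15 cells = 8681  → 63.8280
row 1: Σ corner-gray over 15 cells = 8480  → 62.3502
row 2: Σ corner-gray over 15 cells = 8217  → 60.4164
row 3: Σ corner-gray over 15 cells = 7335  → 53.9314
row 4: Σ corner-gray over 15 cells = 7950  → 58.4533
row 5: Σ corner-gray over 15 cells = 9358  → 68.8058
row 6: Σ corner-gray over 15 cells = 8407  → 61.8134
row 7: Σ corner-gray over 15 cells = 8623  → 63.4016
Σ rows: total corner-gray = 67051  → 493.0001 mm³


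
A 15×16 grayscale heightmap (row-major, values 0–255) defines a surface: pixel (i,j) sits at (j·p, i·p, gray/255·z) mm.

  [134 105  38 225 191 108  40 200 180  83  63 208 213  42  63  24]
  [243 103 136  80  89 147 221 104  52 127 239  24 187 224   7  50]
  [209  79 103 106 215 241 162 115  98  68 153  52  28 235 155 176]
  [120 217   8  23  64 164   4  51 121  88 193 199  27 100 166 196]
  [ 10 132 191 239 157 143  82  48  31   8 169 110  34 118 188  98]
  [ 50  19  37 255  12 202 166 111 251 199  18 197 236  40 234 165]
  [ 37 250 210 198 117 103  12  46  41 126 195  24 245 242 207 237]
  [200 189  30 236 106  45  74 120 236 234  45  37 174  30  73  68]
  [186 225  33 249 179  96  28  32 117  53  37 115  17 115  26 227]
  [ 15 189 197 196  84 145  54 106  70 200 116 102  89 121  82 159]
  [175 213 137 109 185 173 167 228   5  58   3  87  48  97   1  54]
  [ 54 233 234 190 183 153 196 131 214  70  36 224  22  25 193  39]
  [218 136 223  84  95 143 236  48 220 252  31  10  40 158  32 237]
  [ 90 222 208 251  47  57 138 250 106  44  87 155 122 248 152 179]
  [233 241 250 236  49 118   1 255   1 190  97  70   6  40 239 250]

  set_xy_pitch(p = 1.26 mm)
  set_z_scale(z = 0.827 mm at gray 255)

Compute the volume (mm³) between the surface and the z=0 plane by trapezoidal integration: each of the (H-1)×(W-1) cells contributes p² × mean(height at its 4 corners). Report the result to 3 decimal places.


height_mm = gray/255 × 0.827; cell vol = 1.26² × mean(4 corners)
unit = 1.26² × 0.827 / (4×255) = 0.0012872 mm³ per gray-sum
row 0: Σ corner-gray over 15 cells = 7449  → 9.5884
row 1: Σ corner-gray over 15 cells = 7778  → 10.0119
row 2: Σ corner-gray over 15 cells = 7171  → 9.2305
row 3: Σ corner-gray over 15 cells = 6574  → 8.4621
row 4: Σ corner-gray over 15 cells = 7577  → 9.7531
row 5: Σ corner-gray over 15 cells = 8475  → 10.9090
row 6: Σ corner-gray over 15 cells = 7832  → 10.0814
row 7: Σ corner-gray over 15 cells = 6583  → 8.4736
row 8: Σ corner-gray over 15 cells = 6733  → 8.6667
row 9: Σ corner-gray over 15 cells = 6927  → 8.9164
row 10: Σ corner-gray over 15 cells = 7552  → 9.7209
row 11: Σ corner-gray over 15 cells = 8172  → 10.5190
row 12: Σ corner-gray over 15 cells = 8314  → 10.7018
row 13: Σ corner-gray over 15 cells = 8512  → 10.9567
Σ rows: total corner-gray = 105649  → 135.9915 mm³

135.992


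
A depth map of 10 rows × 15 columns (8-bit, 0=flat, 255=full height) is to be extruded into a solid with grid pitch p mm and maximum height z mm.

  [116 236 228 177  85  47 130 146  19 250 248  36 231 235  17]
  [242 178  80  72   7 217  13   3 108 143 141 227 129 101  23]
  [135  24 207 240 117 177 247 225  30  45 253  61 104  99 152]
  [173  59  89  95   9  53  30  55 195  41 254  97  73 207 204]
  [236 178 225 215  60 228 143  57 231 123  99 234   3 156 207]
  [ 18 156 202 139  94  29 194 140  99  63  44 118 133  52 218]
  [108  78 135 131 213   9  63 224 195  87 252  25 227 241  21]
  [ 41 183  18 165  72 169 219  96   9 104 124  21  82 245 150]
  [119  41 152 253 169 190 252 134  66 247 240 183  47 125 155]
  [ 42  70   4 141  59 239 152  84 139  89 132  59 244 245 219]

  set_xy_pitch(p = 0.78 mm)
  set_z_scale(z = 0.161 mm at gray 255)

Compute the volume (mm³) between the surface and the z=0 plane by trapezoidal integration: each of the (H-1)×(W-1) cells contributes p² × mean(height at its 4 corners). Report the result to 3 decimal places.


height_mm = gray/255 × 0.161; cell vol = 0.78² × mean(4 corners)
unit = 0.78² × 0.161 / (4×255) = 9.60318e-05 mm³ per gray-sum
row 0: Σ corner-gray over 14 cells = 7372  → 0.7079
row 1: Σ corner-gray over 14 cells = 7048  → 0.6768
row 2: Σ corner-gray over 14 cells = 6836  → 0.6565
row 3: Σ corner-gray over 14 cells = 7238  → 0.6951
row 4: Σ corner-gray over 14 cells = 7509  → 0.7211
row 5: Σ corner-gray over 14 cells = 7051  → 0.6771
row 6: Σ corner-gray over 14 cells = 7094  → 0.6812
row 7: Σ corner-gray over 14 cells = 7677  → 0.7372
row 8: Σ corner-gray over 14 cells = 8047  → 0.7728
Σ rows: total corner-gray = 65872  → 6.3258 mm³

6.326


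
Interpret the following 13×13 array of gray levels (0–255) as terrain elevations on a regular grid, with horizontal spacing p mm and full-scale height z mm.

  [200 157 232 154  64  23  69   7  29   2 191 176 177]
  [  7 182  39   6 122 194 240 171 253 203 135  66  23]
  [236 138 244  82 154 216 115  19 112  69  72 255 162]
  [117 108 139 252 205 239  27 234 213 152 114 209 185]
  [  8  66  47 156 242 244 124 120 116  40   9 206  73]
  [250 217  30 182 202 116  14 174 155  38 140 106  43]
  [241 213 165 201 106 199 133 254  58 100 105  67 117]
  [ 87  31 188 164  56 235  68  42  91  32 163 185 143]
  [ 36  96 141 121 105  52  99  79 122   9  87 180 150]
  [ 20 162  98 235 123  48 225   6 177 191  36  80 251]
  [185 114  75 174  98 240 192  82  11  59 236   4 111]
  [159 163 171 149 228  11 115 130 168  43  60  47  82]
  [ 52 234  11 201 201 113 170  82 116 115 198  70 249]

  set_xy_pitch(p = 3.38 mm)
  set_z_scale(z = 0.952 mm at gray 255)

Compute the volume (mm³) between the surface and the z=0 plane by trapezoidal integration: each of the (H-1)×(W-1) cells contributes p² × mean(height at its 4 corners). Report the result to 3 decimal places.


height_mm = gray/255 × 0.952; cell vol = 3.38² × mean(4 corners)
unit = 3.38² × 0.952 / (4×255) = 0.0106628 mm³ per gray-sum
row 0: Σ corner-gray over 12 cells = 5837  → 62.2386
row 1: Σ corner-gray over 12 cells = 6602  → 70.3956
row 2: Σ corner-gray over 12 cells = 7436  → 79.2884
row 3: Σ corner-gray over 12 cells = 6907  → 73.6478
row 4: Σ corner-gray over 12 cells = 5862  → 62.5052
row 5: Σ corner-gray over 12 cells = 6601  → 70.3850
row 6: Σ corner-gray over 12 cells = 6300  → 67.1755
row 7: Σ corner-gray over 12 cells = 5108  → 54.4654
row 8: Σ corner-gray over 12 cells = 5401  → 57.5896
row 9: Σ corner-gray over 12 cells = 5899  → 62.8997
row 10: Σ corner-gray over 12 cells = 5677  → 60.5326
row 11: Σ corner-gray over 12 cells = 6134  → 65.4055
Σ rows: total corner-gray = 73764  → 786.5288 mm³

786.529


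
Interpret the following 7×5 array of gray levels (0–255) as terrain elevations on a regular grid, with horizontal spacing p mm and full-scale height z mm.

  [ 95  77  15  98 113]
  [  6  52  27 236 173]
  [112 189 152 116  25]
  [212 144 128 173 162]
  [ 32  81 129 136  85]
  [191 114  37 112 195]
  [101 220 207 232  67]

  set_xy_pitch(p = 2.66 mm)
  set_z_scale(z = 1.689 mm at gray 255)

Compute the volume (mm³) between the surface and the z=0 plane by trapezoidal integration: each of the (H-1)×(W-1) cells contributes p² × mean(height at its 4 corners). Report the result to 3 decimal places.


height_mm = gray/255 × 1.689; cell vol = 2.66² × mean(4 corners)
unit = 2.66² × 1.689 / (4×255) = 0.0117164 mm³ per gray-sum
row 0: Σ corner-gray over 4 cells = 1397  → 16.3678
row 1: Σ corner-gray over 4 cells = 1860  → 21.7924
row 2: Σ corner-gray over 4 cells = 2315  → 27.1234
row 3: Σ corner-gray over 4 cells = 2073  → 24.2880
row 4: Σ corner-gray over 4 cells = 1721  → 20.1639
row 5: Σ corner-gray over 4 cells = 2398  → 28.0958
Σ rows: total corner-gray = 11764  → 137.8313 mm³

137.831


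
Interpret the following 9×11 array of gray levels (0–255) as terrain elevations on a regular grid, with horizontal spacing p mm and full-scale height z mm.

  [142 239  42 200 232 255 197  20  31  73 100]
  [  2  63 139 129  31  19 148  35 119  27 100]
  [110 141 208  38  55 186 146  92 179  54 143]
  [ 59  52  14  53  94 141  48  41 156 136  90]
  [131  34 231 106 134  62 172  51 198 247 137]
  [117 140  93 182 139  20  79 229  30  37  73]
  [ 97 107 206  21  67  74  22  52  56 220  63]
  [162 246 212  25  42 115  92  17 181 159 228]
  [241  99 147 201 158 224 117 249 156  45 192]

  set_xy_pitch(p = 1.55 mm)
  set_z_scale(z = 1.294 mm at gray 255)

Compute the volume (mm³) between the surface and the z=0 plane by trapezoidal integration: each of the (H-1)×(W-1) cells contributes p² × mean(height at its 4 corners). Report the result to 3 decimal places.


height_mm = gray/255 × 1.294; cell vol = 1.55² × mean(4 corners)
unit = 1.55² × 1.294 / (4×255) = 0.00304788 mm³ per gray-sum
row 0: Σ corner-gray over 10 cells = 4342  → 13.2339
row 1: Σ corner-gray over 10 cells = 3973  → 12.1092
row 2: Σ corner-gray over 10 cells = 4070  → 12.4049
row 3: Σ corner-gray over 10 cells = 4357  → 13.2796
row 4: Σ corner-gray over 10 cells = 4826  → 14.7091
row 5: Σ corner-gray over 10 cells = 3898  → 11.8806
row 6: Σ corner-gray over 10 cells = 4378  → 13.3436
row 7: Σ corner-gray over 10 cells = 5793  → 17.6564
Σ rows: total corner-gray = 35637  → 108.6172 mm³

108.617


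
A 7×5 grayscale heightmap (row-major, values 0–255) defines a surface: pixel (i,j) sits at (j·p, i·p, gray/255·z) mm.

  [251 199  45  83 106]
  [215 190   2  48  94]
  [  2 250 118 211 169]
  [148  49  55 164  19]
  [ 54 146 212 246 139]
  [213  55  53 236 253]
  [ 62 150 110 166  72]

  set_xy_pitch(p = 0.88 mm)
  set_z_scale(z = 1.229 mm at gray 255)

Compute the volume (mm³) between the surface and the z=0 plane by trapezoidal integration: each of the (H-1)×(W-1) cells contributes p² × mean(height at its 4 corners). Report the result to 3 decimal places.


height_mm = gray/255 × 1.229; cell vol = 0.88² × mean(4 corners)
unit = 0.88² × 1.229 / (4×255) = 0.000933076 mm³ per gray-sum
row 0: Σ corner-gray over 4 cells = 1800  → 1.6795
row 1: Σ corner-gray over 4 cells = 2118  → 1.9763
row 2: Σ corner-gray over 4 cells = 2032  → 1.8960
row 3: Σ corner-gray over 4 cells = 2104  → 1.9632
row 4: Σ corner-gray over 4 cells = 2555  → 2.3840
row 5: Σ corner-gray over 4 cells = 2140  → 1.9968
Σ rows: total corner-gray = 12749  → 11.8958 mm³

11.896


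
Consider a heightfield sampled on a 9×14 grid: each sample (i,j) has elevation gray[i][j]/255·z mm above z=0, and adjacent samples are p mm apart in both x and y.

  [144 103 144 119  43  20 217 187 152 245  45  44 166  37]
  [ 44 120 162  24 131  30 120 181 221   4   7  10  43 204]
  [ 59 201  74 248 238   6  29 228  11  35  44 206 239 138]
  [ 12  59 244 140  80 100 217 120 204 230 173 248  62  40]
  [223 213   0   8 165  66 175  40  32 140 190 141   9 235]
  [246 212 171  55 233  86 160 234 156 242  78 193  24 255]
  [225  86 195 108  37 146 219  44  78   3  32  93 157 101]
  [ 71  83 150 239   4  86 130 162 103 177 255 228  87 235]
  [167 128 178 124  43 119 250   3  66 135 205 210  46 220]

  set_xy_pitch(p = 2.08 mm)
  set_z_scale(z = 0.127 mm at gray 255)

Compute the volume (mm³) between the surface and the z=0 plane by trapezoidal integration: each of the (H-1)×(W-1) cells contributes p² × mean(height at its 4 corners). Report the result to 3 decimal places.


height_mm = gray/255 × 0.127; cell vol = 2.08² × mean(4 corners)
unit = 2.08² × 0.127 / (4×255) = 0.000538679 mm³ per gray-sum
row 0: Σ corner-gray over 13 cells = 5505  → 2.9654
row 1: Σ corner-gray over 13 cells = 5669  → 3.0538
row 2: Σ corner-gray over 13 cells = 7121  → 3.8359
row 3: Σ corner-gray over 13 cells = 6622  → 3.5671
row 4: Σ corner-gray over 13 cells = 7005  → 3.7734
row 5: Σ corner-gray over 13 cells = 6911  → 3.7228
row 6: Σ corner-gray over 13 cells = 6436  → 3.4669
row 7: Σ corner-gray over 13 cells = 7115  → 3.8327
Σ rows: total corner-gray = 52384  → 28.2182 mm³

28.218


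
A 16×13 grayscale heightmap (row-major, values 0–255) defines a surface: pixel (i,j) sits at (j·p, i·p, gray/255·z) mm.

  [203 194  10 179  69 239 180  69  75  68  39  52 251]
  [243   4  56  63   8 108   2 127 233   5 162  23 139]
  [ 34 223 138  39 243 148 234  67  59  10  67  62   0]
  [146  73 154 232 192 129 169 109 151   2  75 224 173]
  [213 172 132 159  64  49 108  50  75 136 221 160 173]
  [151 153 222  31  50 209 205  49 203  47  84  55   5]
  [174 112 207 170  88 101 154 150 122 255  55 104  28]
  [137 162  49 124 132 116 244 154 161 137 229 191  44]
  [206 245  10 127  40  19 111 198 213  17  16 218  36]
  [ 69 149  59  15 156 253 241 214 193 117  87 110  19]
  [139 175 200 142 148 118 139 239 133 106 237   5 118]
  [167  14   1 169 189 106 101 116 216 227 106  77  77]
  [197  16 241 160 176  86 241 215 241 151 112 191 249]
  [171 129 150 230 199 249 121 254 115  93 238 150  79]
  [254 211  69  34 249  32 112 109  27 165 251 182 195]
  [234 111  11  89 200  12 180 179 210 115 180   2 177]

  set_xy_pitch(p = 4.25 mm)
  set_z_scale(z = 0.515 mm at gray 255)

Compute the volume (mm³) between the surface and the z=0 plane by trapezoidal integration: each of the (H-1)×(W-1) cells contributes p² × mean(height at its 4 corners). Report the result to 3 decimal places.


height_mm = gray/255 × 0.515; cell vol = 4.25² × mean(4 corners)
unit = 4.25² × 0.515 / (4×255) = 0.00911979 mm³ per gray-sum
row 0: Σ corner-gray over 12 cells = 4766  → 43.4649
row 1: Σ corner-gray over 12 cells = 4578  → 41.7504
row 2: Σ corner-gray over 12 cells = 5953  → 54.2901
row 3: Σ corner-gray over 12 cells = 6377  → 58.1569
row 4: Σ corner-gray over 12 cells = 5810  → 52.9860
row 5: Σ corner-gray over 12 cells = 6010  → 54.8099
row 6: Σ corner-gray over 12 cells = 6817  → 62.1696
row 7: Σ corner-gray over 12 cells = 6249  → 56.9896
row 8: Σ corner-gray over 12 cells = 5946  → 54.2263
row 9: Σ corner-gray over 12 cells = 6817  → 62.1696
row 10: Σ corner-gray over 12 cells = 6429  → 58.6311
row 11: Σ corner-gray over 12 cells = 6994  → 63.7838
row 12: Σ corner-gray over 12 cells = 8212  → 74.8917
row 13: Σ corner-gray over 12 cells = 7437  → 67.8239
row 14: Σ corner-gray over 12 cells = 6320  → 57.6371
Σ rows: total corner-gray = 94715  → 863.7811 mm³

863.781


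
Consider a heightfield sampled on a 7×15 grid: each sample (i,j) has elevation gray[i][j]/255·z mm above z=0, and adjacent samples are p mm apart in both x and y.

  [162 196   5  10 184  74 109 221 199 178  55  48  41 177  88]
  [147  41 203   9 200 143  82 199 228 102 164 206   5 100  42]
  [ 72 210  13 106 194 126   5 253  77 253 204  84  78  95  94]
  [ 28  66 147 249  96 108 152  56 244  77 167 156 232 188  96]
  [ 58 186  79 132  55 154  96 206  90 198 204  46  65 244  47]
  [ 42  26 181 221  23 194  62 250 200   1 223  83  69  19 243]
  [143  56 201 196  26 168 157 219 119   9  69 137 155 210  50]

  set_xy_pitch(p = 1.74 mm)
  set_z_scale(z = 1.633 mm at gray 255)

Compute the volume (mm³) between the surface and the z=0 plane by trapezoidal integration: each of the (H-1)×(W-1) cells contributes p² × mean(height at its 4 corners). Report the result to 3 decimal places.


height_mm = gray/255 × 1.633; cell vol = 1.74² × mean(4 corners)
unit = 1.74² × 1.633 / (4×255) = 0.00484713 mm³ per gray-sum
row 0: Σ corner-gray over 14 cells = 6797  → 32.9459
row 1: Σ corner-gray over 14 cells = 7115  → 34.4873
row 2: Σ corner-gray over 14 cells = 7562  → 36.6540
row 3: Σ corner-gray over 14 cells = 7615  → 36.9109
row 4: Σ corner-gray over 14 cells = 7004  → 33.9493
row 5: Σ corner-gray over 14 cells = 7026  → 34.0559
Σ rows: total corner-gray = 43119  → 209.0033 mm³

209.003


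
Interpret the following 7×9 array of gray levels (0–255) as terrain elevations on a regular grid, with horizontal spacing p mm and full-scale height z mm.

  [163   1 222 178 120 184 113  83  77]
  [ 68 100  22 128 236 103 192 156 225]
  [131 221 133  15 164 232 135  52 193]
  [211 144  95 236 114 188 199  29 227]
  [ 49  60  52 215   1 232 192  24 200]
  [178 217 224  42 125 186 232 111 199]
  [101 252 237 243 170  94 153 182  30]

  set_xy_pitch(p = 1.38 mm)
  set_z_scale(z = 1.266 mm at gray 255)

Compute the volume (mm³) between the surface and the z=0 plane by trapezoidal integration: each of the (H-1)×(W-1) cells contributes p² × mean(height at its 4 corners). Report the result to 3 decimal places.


height_mm = gray/255 × 1.266; cell vol = 1.38² × mean(4 corners)
unit = 1.38² × 1.266 / (4×255) = 0.0023637 mm³ per gray-sum
row 0: Σ corner-gray over 8 cells = 4209  → 9.9488
row 1: Σ corner-gray over 8 cells = 4395  → 10.3884
row 2: Σ corner-gray over 8 cells = 4676  → 11.0526
row 3: Σ corner-gray over 8 cells = 4249  → 10.0433
row 4: Σ corner-gray over 8 cells = 4452  → 10.5232
row 5: Σ corner-gray over 8 cells = 5444  → 12.8680
Σ rows: total corner-gray = 27425  → 64.8244 mm³

64.824


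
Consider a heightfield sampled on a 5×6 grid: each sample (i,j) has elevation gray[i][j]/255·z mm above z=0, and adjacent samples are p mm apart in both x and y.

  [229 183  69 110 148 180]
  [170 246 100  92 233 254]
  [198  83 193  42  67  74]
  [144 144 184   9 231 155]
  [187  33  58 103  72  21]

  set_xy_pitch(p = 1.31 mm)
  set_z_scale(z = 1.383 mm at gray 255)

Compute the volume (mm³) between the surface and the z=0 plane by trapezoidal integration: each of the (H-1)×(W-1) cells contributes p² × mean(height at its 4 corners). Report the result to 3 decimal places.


height_mm = gray/255 × 1.383; cell vol = 1.31² × mean(4 corners)
unit = 1.31² × 1.383 / (4×255) = 0.00232683 mm³ per gray-sum
row 0: Σ corner-gray over 5 cells = 3195  → 7.4342
row 1: Σ corner-gray over 5 cells = 2808  → 6.5337
row 2: Σ corner-gray over 5 cells = 2477  → 5.7636
row 3: Σ corner-gray over 5 cells = 2175  → 5.0609
Σ rows: total corner-gray = 10655  → 24.7924 mm³

24.792


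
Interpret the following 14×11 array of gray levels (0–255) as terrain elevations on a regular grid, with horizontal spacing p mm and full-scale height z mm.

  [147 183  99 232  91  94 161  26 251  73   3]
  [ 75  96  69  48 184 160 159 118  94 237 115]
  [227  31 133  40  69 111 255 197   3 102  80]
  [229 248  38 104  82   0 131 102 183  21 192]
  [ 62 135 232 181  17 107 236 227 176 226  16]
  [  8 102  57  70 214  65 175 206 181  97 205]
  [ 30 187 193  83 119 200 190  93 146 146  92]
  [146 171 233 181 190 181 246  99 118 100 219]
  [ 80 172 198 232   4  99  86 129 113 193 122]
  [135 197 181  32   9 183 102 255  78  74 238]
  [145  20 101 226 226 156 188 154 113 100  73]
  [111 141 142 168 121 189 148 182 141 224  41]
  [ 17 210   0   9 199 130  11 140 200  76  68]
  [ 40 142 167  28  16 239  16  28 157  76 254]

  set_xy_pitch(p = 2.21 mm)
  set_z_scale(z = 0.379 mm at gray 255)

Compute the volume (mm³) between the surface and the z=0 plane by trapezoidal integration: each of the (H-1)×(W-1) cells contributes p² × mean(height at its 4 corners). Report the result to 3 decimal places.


124.570

height_mm = gray/255 × 0.379; cell vol = 2.21² × mean(4 corners)
unit = 2.21² × 0.379 / (4×255) = 0.00181478 mm³ per gray-sum
row 0: Σ corner-gray over 10 cells = 5090  → 9.2372
row 1: Σ corner-gray over 10 cells = 4709  → 8.5458
row 2: Σ corner-gray over 10 cells = 4428  → 8.0358
row 3: Σ corner-gray over 10 cells = 5391  → 9.7835
row 4: Σ corner-gray over 10 cells = 5699  → 10.3424
row 5: Σ corner-gray over 10 cells = 5383  → 9.7690
row 6: Σ corner-gray over 10 cells = 6239  → 11.3224
row 7: Σ corner-gray over 10 cells = 6057  → 10.9921
row 8: Σ corner-gray over 10 cells = 5249  → 9.5258
row 9: Σ corner-gray over 10 cells = 5381  → 9.7653
row 10: Σ corner-gray over 10 cells = 5850  → 10.6165
row 11: Σ corner-gray over 10 cells = 5099  → 9.2536
row 12: Σ corner-gray over 10 cells = 4067  → 7.3807
Σ rows: total corner-gray = 68642  → 124.5700 mm³


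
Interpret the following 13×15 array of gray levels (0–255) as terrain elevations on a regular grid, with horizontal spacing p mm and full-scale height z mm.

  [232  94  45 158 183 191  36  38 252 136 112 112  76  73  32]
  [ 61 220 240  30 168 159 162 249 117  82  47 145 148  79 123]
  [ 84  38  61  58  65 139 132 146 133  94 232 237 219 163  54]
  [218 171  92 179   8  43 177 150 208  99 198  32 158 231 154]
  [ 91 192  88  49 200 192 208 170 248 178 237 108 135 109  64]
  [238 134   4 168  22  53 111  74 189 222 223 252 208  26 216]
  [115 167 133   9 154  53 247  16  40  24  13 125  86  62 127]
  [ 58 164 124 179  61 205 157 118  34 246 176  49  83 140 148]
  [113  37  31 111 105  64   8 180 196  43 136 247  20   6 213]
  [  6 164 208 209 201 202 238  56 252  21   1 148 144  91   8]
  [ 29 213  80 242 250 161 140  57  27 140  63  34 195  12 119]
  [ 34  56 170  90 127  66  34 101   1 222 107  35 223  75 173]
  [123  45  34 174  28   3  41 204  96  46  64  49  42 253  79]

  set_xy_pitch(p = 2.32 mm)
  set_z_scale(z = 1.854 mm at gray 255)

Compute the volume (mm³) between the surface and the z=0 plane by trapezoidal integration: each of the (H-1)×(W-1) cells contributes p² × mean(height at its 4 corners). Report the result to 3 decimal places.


height_mm = gray/255 × 1.854; cell vol = 2.32² × mean(4 corners)
unit = 2.32² × 1.854 / (4×255) = 0.0097833 mm³ per gray-sum
row 0: Σ corner-gray over 14 cells = 7152  → 69.9702
row 1: Σ corner-gray over 14 cells = 7448  → 72.8660
row 2: Σ corner-gray over 14 cells = 7436  → 72.7486
row 3: Σ corner-gray over 14 cells = 8247  → 80.6829
row 4: Σ corner-gray over 14 cells = 8209  → 80.3111
row 5: Σ corner-gray over 14 cells = 6326  → 61.8892
row 6: Σ corner-gray over 14 cells = 6178  → 60.4412
row 7: Σ corner-gray over 14 cells = 6372  → 62.3392
row 8: Σ corner-gray over 14 cells = 6578  → 64.3546
row 9: Σ corner-gray over 14 cells = 7260  → 71.0268
row 10: Σ corner-gray over 14 cells = 6197  → 60.6271
row 11: Σ corner-gray over 14 cells = 5181  → 50.6873
Σ rows: total corner-gray = 82584  → 807.9443 mm³

807.944


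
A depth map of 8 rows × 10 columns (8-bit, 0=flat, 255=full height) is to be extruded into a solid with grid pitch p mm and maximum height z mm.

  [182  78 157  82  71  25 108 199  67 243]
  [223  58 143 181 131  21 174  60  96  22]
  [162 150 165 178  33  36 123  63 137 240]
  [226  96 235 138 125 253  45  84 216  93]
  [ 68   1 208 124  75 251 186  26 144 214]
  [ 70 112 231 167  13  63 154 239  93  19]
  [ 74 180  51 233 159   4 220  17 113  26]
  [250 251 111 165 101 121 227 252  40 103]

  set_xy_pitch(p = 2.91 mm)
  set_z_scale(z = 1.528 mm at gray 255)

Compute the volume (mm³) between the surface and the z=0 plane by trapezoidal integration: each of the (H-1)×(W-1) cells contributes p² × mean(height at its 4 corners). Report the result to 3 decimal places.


height_mm = gray/255 × 1.528; cell vol = 2.91² × mean(4 corners)
unit = 2.91² × 1.528 / (4×255) = 0.0126855 mm³ per gray-sum
row 0: Σ corner-gray over 9 cells = 3972  → 50.3870
row 1: Σ corner-gray over 9 cells = 4145  → 52.5816
row 2: Σ corner-gray over 9 cells = 4875  → 61.8420
row 3: Σ corner-gray over 9 cells = 5015  → 63.6180
row 4: Σ corner-gray over 9 cells = 4545  → 57.6558
row 5: Σ corner-gray over 9 cells = 4287  → 54.3829
row 6: Σ corner-gray over 9 cells = 4943  → 62.7047
Σ rows: total corner-gray = 31782  → 403.1720 mm³

403.172


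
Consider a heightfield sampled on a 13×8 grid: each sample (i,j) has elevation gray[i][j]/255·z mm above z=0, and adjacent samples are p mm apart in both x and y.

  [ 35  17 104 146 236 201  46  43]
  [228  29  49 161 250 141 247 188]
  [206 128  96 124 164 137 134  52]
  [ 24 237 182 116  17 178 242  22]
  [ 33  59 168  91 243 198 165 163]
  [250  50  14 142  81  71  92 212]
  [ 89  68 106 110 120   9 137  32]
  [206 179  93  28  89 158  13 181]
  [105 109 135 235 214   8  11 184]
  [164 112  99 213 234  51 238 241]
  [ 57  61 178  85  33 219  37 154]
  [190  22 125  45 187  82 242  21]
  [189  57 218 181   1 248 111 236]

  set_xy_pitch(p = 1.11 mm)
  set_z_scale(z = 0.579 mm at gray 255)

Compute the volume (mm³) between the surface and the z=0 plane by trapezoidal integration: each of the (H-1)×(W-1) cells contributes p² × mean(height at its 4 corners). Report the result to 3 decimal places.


29.377

height_mm = gray/255 × 0.579; cell vol = 1.11² × mean(4 corners)
unit = 1.11² × 0.579 / (4×255) = 0.000699398 mm³ per gray-sum
row 0: Σ corner-gray over 7 cells = 3748  → 2.6213
row 1: Σ corner-gray over 7 cells = 3994  → 2.7934
row 2: Σ corner-gray over 7 cells = 3814  → 2.6675
row 3: Σ corner-gray over 7 cells = 4034  → 2.8214
row 4: Σ corner-gray over 7 cells = 3406  → 2.3821
row 5: Σ corner-gray over 7 cells = 2583  → 1.8065
row 6: Σ corner-gray over 7 cells = 2728  → 1.9080
row 7: Σ corner-gray over 7 cells = 3220  → 2.2521
row 8: Σ corner-gray over 7 cells = 4012  → 2.8060
row 9: Σ corner-gray over 7 cells = 3736  → 2.6130
row 10: Σ corner-gray over 7 cells = 3054  → 2.1360
row 11: Σ corner-gray over 7 cells = 3674  → 2.5696
Σ rows: total corner-gray = 42003  → 29.3768 mm³


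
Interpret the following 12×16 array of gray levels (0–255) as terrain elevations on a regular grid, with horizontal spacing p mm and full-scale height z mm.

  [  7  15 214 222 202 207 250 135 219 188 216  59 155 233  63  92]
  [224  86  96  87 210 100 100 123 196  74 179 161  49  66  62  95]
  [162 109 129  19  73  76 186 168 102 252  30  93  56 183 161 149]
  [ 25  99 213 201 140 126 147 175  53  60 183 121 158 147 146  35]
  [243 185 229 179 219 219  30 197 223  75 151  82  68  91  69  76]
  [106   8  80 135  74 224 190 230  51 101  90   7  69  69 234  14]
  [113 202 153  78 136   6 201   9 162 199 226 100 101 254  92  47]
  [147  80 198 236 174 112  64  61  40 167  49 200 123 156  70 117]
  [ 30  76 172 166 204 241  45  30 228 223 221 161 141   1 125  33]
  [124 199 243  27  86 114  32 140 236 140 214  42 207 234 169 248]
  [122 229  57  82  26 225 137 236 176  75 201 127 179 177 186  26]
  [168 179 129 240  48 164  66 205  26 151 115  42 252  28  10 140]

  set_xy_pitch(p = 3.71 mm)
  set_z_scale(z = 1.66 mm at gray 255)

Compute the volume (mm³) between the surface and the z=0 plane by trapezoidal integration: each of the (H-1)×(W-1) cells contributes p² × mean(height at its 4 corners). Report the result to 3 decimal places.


height_mm = gray/255 × 1.66; cell vol = 3.71² × mean(4 corners)
unit = 3.71² × 1.66 / (4×255) = 0.0224004 mm³ per gray-sum
row 0: Σ corner-gray over 15 cells = 8352  → 187.0881
row 1: Σ corner-gray over 15 cells = 7082  → 158.6396
row 2: Σ corner-gray over 15 cells = 7583  → 169.8622
row 3: Σ corner-gray over 15 cells = 8351  → 187.0657
row 4: Σ corner-gray over 15 cells = 7597  → 170.1758
row 5: Σ corner-gray over 15 cells = 7242  → 162.2237
row 6: Σ corner-gray over 15 cells = 7722  → 172.9759
row 7: Σ corner-gray over 15 cells = 7855  → 175.9551
row 8: Σ corner-gray over 15 cells = 8669  → 194.1891
row 9: Σ corner-gray over 15 cells = 8912  → 199.6323
row 10: Σ corner-gray over 15 cells = 7992  → 179.0240
Σ rows: total corner-gray = 87357  → 1956.8316 mm³

1956.832


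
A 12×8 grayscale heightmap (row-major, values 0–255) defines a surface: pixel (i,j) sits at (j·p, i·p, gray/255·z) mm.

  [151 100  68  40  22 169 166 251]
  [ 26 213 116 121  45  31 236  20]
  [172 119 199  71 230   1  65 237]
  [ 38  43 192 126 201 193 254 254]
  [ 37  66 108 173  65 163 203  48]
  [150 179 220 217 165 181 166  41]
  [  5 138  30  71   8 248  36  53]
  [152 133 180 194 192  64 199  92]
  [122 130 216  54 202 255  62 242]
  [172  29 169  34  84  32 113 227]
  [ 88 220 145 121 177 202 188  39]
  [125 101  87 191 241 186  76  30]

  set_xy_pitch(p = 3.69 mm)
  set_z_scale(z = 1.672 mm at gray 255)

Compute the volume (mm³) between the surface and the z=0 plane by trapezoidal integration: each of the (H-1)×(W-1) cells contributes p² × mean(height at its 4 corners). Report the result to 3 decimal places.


height_mm = gray/255 × 1.672; cell vol = 3.69² × mean(4 corners)
unit = 3.69² × 1.672 / (4×255) = 0.0223197 mm³ per gray-sum
row 0: Σ corner-gray over 7 cells = 3102  → 69.2358
row 1: Σ corner-gray over 7 cells = 3349  → 74.7488
row 2: Σ corner-gray over 7 cells = 4089  → 91.2654
row 3: Σ corner-gray over 7 cells = 3951  → 88.1852
row 4: Σ corner-gray over 7 cells = 4088  → 91.2430
row 5: Σ corner-gray over 7 cells = 3567  → 79.6145
row 6: Σ corner-gray over 7 cells = 3288  → 73.3873
row 7: Σ corner-gray over 7 cells = 4370  → 97.5372
row 8: Σ corner-gray over 7 cells = 3523  → 78.6324
row 9: Σ corner-gray over 7 cells = 3554  → 79.3243
row 10: Σ corner-gray over 7 cells = 4152  → 92.6715
Σ rows: total corner-gray = 41033  → 915.8453 mm³

915.845
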